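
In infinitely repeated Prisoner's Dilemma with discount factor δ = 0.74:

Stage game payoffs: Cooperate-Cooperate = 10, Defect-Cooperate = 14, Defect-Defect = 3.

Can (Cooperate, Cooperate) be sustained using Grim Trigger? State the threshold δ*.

δ* = 0.3636; since δ = 0.74 ≥ 0.3636, cooperation can be sustained

Work:
For Grim Trigger:
Cooperate forever: 10/(1-δ)
Defect then punished: 14 + 3·δ/(1-δ)
Need: 10/(1-δ) ≥ 14 + 3·δ/(1-δ)
Solving: δ ≥ (T-R)/(T-P) = (14-10)/(14-3) = 0.3636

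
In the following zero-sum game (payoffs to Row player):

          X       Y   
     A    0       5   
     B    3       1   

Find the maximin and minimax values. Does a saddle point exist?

Maximin = 1, Minimax = 3, Saddle: False

Work:
Row minimums: [0, 1] → maximin = 1
Column maximums: [3, 5] → minimax = 3
No saddle point (maximin ≠ minimax). Mixed strategy needed.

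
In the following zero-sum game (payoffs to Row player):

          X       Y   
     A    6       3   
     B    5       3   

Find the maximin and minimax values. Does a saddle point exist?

Maximin = 3, Minimax = 3, Saddle: True

Work:
Row minimums: [3, 3] → maximin = 3
Column maximums: [6, 3] → minimax = 3
Saddle point exists! Game value = 3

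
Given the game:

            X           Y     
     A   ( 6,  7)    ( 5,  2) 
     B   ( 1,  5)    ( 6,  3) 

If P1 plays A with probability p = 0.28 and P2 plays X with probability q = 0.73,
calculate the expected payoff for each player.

E[P1] = 3.2964, E[P2] = 4.7932

Work:
E[P1] = p·q·π₁(A,X) + p·(1-q)·π₁(A,Y) + (1-p)·q·π₁(B,X) + (1-p)·(1-q)·π₁(B,Y)
= 0.28·0.73·6 + 0.28·0.27·5 + 0.72·0.73·1 + 0.72·0.27·6
= 3.2964

E[P2] = 4.7932 (similar calculation)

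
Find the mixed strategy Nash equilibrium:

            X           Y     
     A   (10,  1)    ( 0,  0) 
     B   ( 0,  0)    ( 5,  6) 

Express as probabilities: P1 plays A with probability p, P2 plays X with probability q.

p = 0.8571, q = 0.3333

Work:
Find probabilities that make opponent indifferent:
P2 chooses q to make P1 indifferent between A and B
P1 chooses p to make P2 indifferent between X and Y
Mixed NE: P1 plays (A: 0.8571, B: 0.1429), P2 plays (X: 0.3333, Y: 0.6667)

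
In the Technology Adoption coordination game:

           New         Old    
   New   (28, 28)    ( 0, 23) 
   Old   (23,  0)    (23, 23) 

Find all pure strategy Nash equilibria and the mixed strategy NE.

Pure NE: (New, New) and (Old, Old); Mixed NE: p = 0.8214, q = 0.8214

Work:
Check pure NE:
(New, New): (28, 28) - no unilateral deviation beneficial
(Old, Old): (23, 23) - no unilateral deviation beneficial
Mixed NE: P1 plays New with p = 0.8214, P2 plays New with q = 0.8214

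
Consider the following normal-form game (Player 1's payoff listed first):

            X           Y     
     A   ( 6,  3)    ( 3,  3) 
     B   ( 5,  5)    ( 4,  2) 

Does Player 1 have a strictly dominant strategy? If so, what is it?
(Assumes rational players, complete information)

No strictly dominant strategy exists for Player 1

Work:
A strategy strictly dominates another if it gives a strictly higher payoff against every opponent action. Compare each pair of P1's strategies column-by-column:
  A vs B: [6 vs 5, 3 vs 4] → A does not strictly dominate B (column Y: 3 ≤ 4)
  B vs A: [5 vs 6, 4 vs 3] → B does not strictly dominate A (column X: 5 ≤ 6)
No single strategy strictly dominates all others → no strictly dominant strategy.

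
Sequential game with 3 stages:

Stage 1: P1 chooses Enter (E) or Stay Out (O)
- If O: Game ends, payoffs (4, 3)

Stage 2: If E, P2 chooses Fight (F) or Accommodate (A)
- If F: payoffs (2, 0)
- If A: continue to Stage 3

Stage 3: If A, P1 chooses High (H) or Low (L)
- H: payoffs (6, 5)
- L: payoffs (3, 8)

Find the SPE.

SPE: (E, A, H); Outcome (6, 5)

Work:
Stage 3: P1 chooses H (6 vs 3)
Stage 2: P2: F->0, A->5 (anticipating H). Choose A
Stage 1: P1: O->4, E->6 (anticipating A, H). Choose E
SPE path: E -> A -> H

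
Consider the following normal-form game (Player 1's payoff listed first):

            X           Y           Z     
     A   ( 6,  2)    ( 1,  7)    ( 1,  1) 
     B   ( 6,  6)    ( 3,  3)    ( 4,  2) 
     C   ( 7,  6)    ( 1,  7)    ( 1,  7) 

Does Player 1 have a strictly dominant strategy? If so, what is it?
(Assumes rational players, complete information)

No strictly dominant strategy exists for Player 1

Work:
A strategy strictly dominates another if it gives a strictly higher payoff against every opponent action. Compare each pair of P1's strategies column-by-column:
  A vs B: [6 vs 6, 1 vs 3, 1 vs 4] → A does not strictly dominate B (column X: 6 ≤ 6)
  A vs C: [6 vs 7, 1 vs 1, 1 vs 1] → A does not strictly dominate C (column X: 6 ≤ 7)
  B vs A: [6 vs 6, 3 vs 1, 4 vs 1] → B does not strictly dominate A (column X: 6 ≤ 6)
  B vs C: [6 vs 7, 3 vs 1, 4 vs 1] → B does not strictly dominate C (column X: 6 ≤ 7)
  C vs A: [7 vs 6, 1 vs 1, 1 vs 1] → C does not strictly dominate A (column Y: 1 ≤ 1)
  C vs B: [7 vs 6, 1 vs 3, 1 vs 4] → C does not strictly dominate B (column Y: 1 ≤ 3)
No single strategy strictly dominates all others → no strictly dominant strategy.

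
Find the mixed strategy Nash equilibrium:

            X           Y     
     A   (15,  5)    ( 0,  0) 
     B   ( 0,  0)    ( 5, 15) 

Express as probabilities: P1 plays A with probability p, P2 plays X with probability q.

p = 0.75, q = 0.25

Work:
Find probabilities that make opponent indifferent:
P2 chooses q to make P1 indifferent between A and B
P1 chooses p to make P2 indifferent between X and Y
Mixed NE: P1 plays (A: 0.75, B: 0.25), P2 plays (X: 0.25, Y: 0.75)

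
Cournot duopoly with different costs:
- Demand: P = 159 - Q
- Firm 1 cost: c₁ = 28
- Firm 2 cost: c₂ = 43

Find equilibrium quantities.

q₁* = 48.67, q₂* = 33.67

Work:
Reaction: q₁ = (159 - 28 - q₂)/2
Reaction: q₂ = (159 - 43 - q₁)/2
Solve simultaneously:
q₁* = (159 - 2×28 + 43)/3 = 48.67
q₂* = (159 - 2×43 + 28)/3 = 33.67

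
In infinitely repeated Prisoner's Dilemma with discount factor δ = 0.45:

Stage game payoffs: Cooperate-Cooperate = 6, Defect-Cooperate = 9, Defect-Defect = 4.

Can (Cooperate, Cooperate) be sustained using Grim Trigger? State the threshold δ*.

δ* = 0.6; since δ = 0.45 < 0.6, cooperation cannot be sustained

Work:
For Grim Trigger:
Cooperate forever: 6/(1-δ)
Defect then punished: 9 + 4·δ/(1-δ)
Need: 6/(1-δ) ≥ 9 + 4·δ/(1-δ)
Solving: δ ≥ (T-R)/(T-P) = (9-6)/(9-4) = 0.6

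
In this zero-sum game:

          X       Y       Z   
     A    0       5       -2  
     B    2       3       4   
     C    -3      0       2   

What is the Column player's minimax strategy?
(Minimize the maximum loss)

Column should play X, value = 2

Work:
Column player minimizes Row's maximum payoff:
Column X: max payoff to Row = 2
Column Y: max payoff to Row = 5
Column Z: max payoff to Row = 4
Minimum is 2, achieved by column X.
Minimax strategy: X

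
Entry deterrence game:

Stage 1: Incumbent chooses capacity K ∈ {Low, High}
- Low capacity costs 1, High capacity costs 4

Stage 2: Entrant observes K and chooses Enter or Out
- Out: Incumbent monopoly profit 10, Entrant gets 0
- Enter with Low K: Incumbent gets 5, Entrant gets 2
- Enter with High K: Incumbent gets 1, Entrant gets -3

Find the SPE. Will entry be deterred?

SPE: (High, Enter|Low, Out|High); Entry deterred. Incumbent net profit = 6

Work:
After Low K: Entrant enters (2 > 0)
After High K: Entrant stays out (-3 < 0)
Incumbent: Low → 5−1=4, High → 10−4=6
Incumbent chooses High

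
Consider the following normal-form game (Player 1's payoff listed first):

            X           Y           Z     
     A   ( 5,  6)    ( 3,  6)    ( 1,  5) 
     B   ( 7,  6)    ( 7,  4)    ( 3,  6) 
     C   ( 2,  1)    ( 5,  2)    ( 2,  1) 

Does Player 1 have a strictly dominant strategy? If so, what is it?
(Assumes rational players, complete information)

Yes, Player 1's strictly dominant strategy is B

Work:
A strategy strictly dominates another if it gives a strictly higher payoff against every opponent action. Compare each pair of P1's strategies column-by-column:
  A vs B: [5 vs 7, 3 vs 7, 1 vs 3] → A does not strictly dominate B (column X: 5 ≤ 7)
  A vs C: [5 vs 2, 3 vs 5, 1 vs 2] → A does not strictly dominate C (column Y: 3 ≤ 5)
  B vs A: [7 vs 5, 7 vs 3, 3 vs 1] → B strictly dominates A
  B vs C: [7 vs 2, 7 vs 5, 3 vs 2] → B strictly dominates C
  C vs A: [2 vs 5, 5 vs 3, 2 vs 1] → C does not strictly dominate A (column X: 2 ≤ 5)
  C vs B: [2 vs 7, 5 vs 7, 2 vs 3] → C does not strictly dominate B (column X: 2 ≤ 7)
B strictly dominates every other strategy → strictly dominant.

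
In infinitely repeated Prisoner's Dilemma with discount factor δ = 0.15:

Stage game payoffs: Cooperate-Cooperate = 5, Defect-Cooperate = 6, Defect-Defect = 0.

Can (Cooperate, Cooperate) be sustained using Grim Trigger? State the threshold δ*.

δ* = 0.1667; since δ = 0.15 < 0.1667, cooperation cannot be sustained

Work:
For Grim Trigger:
Cooperate forever: 5/(1-δ)
Defect then punished: 6 + 0·δ/(1-δ)
Need: 5/(1-δ) ≥ 6 + 0·δ/(1-δ)
Solving: δ ≥ (T-R)/(T-P) = (6-5)/(6-0) = 0.1667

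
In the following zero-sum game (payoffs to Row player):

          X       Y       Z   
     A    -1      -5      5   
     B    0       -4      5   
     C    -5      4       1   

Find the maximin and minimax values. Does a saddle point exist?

Maximin = -4, Minimax = 0, Saddle: False

Work:
Row minimums: [-5, -4, -5] → maximin = -4
Column maximums: [0, 4, 5] → minimax = 0
No saddle point (maximin ≠ minimax). Mixed strategy needed.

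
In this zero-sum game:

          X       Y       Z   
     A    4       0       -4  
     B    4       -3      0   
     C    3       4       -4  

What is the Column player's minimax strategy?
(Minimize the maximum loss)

Column should play Z, value = 0

Work:
Column player minimizes Row's maximum payoff:
Column X: max payoff to Row = 4
Column Y: max payoff to Row = 4
Column Z: max payoff to Row = 0
Minimum is 0, achieved by column Z.
Minimax strategy: Z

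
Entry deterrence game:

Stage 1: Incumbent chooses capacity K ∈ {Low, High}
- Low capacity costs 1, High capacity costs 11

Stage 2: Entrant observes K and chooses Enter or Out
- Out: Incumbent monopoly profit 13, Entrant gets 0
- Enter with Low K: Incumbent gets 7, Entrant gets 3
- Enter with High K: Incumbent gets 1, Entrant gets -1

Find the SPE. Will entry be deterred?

SPE: (Low, Enter|Low, Out|High); Entry not deterred. Incumbent net profit = 6, Entrant gets 3

Work:
After Low K: Entrant enters (3 > 0)
After High K: Entrant stays out (-1 < 0)
Incumbent: Low → 7−1=6, High → 13−11=2
Incumbent chooses Low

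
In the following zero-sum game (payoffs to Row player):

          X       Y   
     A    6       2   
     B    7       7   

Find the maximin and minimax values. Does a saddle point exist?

Maximin = 7, Minimax = 7, Saddle: True

Work:
Row minimums: [2, 7] → maximin = 7
Column maximums: [7, 7] → minimax = 7
Saddle point exists! Game value = 7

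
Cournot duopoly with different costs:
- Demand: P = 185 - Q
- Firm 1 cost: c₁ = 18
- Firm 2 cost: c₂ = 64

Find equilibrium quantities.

q₁* = 71.0, q₂* = 25.0

Work:
Reaction: q₁ = (185 - 18 - q₂)/2
Reaction: q₂ = (185 - 64 - q₁)/2
Solve simultaneously:
q₁* = (185 - 2×18 + 64)/3 = 71.0
q₂* = (185 - 2×64 + 18)/3 = 25.0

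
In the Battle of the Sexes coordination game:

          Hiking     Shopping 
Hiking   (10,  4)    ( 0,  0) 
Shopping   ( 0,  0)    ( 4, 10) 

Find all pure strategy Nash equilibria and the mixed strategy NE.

Pure NE: (Hiking, Hiking) and (Shopping, Shopping); Mixed NE: p = 0.7143, q = 0.2857

Work:
Check pure NE:
(Hiking, Hiking): (10, 4) - no unilateral deviation beneficial
(Shopping, Shopping): (4, 10) - no unilateral deviation beneficial
Mixed NE: P1 plays Hiking with p = 0.7143, P2 plays Hiking with q = 0.2857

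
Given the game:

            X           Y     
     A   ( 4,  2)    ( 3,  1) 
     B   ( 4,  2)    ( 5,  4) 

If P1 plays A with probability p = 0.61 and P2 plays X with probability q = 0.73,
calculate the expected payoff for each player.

E[P1] = 3.9406, E[P2] = 2.0459

Work:
E[P1] = p·q·π₁(A,X) + p·(1-q)·π₁(A,Y) + (1-p)·q·π₁(B,X) + (1-p)·(1-q)·π₁(B,Y)
= 0.61·0.73·4 + 0.61·0.27·3 + 0.39·0.73·4 + 0.39·0.27·5
= 3.9406

E[P2] = 2.0459 (similar calculation)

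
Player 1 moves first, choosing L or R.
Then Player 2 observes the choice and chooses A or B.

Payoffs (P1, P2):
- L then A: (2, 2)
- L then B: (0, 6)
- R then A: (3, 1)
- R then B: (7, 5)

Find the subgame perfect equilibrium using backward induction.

P1 plays R, P2 plays B after L and B after R; Payoff (7, 5)

Work:
Backward induction:
After L: P2 chooses B → P1 gets 0
After R: P2 chooses B → P1 gets 7
P1 chooses R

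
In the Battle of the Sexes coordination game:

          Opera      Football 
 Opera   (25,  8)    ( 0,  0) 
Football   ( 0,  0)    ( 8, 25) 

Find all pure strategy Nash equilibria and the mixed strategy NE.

Pure NE: (Opera, Opera) and (Football, Football); Mixed NE: p = 0.7576, q = 0.2424

Work:
Check pure NE:
(Opera, Opera): (25, 8) - no unilateral deviation beneficial
(Football, Football): (8, 25) - no unilateral deviation beneficial
Mixed NE: P1 plays Opera with p = 0.7576, P2 plays Opera with q = 0.2424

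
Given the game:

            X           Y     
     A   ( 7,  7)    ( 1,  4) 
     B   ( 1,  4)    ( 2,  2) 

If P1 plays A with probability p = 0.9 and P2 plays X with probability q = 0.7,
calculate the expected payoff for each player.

E[P1] = 4.81, E[P2] = 5.83

Work:
E[P1] = p·q·π₁(A,X) + p·(1-q)·π₁(A,Y) + (1-p)·q·π₁(B,X) + (1-p)·(1-q)·π₁(B,Y)
= 0.9·0.7·7 + 0.9·0.3·1 + 0.1·0.7·1 + 0.1·0.3·2
= 4.81

E[P2] = 5.83 (similar calculation)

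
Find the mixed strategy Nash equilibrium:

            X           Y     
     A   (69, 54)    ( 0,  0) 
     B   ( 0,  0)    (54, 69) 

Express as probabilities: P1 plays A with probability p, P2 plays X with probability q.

p = 0.561, q = 0.439

Work:
Find probabilities that make opponent indifferent:
P2 chooses q to make P1 indifferent between A and B
P1 chooses p to make P2 indifferent between X and Y
Mixed NE: P1 plays (A: 0.561, B: 0.439), P2 plays (X: 0.439, Y: 0.561)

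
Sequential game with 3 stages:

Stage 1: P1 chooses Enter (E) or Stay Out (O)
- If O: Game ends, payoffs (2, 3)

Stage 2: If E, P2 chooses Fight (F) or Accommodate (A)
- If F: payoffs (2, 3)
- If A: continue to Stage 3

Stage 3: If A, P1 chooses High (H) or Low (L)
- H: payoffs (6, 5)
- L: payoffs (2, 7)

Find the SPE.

SPE: (E, A, H); Outcome (6, 5)

Work:
Stage 3: P1 chooses H (6 vs 2)
Stage 2: P2: F->3, A->5 (anticipating H). Choose A
Stage 1: P1: O->2, E->6 (anticipating A, H). Choose E
SPE path: E -> A -> H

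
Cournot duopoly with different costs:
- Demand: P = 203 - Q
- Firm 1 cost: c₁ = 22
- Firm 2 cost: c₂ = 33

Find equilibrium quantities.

q₁* = 64.0, q₂* = 53.0

Work:
Reaction: q₁ = (203 - 22 - q₂)/2
Reaction: q₂ = (203 - 33 - q₁)/2
Solve simultaneously:
q₁* = (203 - 2×22 + 33)/3 = 64.0
q₂* = (203 - 2×33 + 22)/3 = 53.0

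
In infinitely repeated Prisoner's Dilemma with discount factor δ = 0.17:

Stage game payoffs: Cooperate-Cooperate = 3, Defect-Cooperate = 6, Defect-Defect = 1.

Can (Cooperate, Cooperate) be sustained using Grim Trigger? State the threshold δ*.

δ* = 0.6; since δ = 0.17 < 0.6, cooperation cannot be sustained

Work:
For Grim Trigger:
Cooperate forever: 3/(1-δ)
Defect then punished: 6 + 1·δ/(1-δ)
Need: 3/(1-δ) ≥ 6 + 1·δ/(1-δ)
Solving: δ ≥ (T-R)/(T-P) = (6-3)/(6-1) = 0.6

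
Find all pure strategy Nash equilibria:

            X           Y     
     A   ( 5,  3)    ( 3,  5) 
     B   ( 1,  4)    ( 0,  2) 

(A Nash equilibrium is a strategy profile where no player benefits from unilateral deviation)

Nash equilibrium: (A, Y)

Work:
Best responses:
  P1 vs X: payoffs [5, 1] → best response A (payoff 5)
  P1 vs Y: payoffs [3, 0] → best response A (payoff 3)
  P2 vs A: payoffs [3, 5] → best response Y (payoff 5)
  P2 vs B: payoffs [4, 2] → best response X (payoff 4)
Mutual best responses: (A,Y) → Nash equilibria.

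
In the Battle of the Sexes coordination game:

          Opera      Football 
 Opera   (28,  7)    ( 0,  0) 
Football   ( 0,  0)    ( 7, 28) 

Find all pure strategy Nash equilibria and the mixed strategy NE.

Pure NE: (Opera, Opera) and (Football, Football); Mixed NE: p = 0.8, q = 0.2

Work:
Check pure NE:
(Opera, Opera): (28, 7) - no unilateral deviation beneficial
(Football, Football): (7, 28) - no unilateral deviation beneficial
Mixed NE: P1 plays Opera with p = 0.8, P2 plays Opera with q = 0.2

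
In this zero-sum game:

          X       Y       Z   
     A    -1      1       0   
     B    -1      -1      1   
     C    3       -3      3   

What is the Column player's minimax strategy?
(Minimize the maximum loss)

Column should play Y, value = 1

Work:
Column player minimizes Row's maximum payoff:
Column X: max payoff to Row = 3
Column Y: max payoff to Row = 1
Column Z: max payoff to Row = 3
Minimum is 1, achieved by column Y.
Minimax strategy: Y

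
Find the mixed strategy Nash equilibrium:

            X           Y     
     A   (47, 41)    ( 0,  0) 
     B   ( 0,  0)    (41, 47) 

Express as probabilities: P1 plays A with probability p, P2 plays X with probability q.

p = 0.5341, q = 0.4659

Work:
Find probabilities that make opponent indifferent:
P2 chooses q to make P1 indifferent between A and B
P1 chooses p to make P2 indifferent between X and Y
Mixed NE: P1 plays (A: 0.5341, B: 0.4659), P2 plays (X: 0.4659, Y: 0.5341)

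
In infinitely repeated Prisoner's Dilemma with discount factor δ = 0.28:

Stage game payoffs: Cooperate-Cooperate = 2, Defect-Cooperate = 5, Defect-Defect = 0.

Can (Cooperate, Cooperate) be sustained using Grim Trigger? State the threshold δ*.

δ* = 0.6; since δ = 0.28 < 0.6, cooperation cannot be sustained

Work:
For Grim Trigger:
Cooperate forever: 2/(1-δ)
Defect then punished: 5 + 0·δ/(1-δ)
Need: 2/(1-δ) ≥ 5 + 0·δ/(1-δ)
Solving: δ ≥ (T-R)/(T-P) = (5-2)/(5-0) = 0.6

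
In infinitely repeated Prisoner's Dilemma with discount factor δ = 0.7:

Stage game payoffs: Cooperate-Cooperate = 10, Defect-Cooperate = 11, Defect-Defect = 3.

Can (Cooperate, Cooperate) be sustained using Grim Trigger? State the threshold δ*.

δ* = 0.125; since δ = 0.7 ≥ 0.125, cooperation can be sustained

Work:
For Grim Trigger:
Cooperate forever: 10/(1-δ)
Defect then punished: 11 + 3·δ/(1-δ)
Need: 10/(1-δ) ≥ 11 + 3·δ/(1-δ)
Solving: δ ≥ (T-R)/(T-P) = (11-10)/(11-3) = 0.125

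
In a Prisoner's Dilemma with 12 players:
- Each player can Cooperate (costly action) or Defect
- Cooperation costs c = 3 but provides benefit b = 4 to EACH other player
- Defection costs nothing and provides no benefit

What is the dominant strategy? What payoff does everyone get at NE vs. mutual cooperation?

Dominant: Defect; NE payoff = 0; Coop payoff = 41

Work:
Defect dominates (saves cost c = 3, benefit to others is external)
NE: All defect → everyone gets 0
If all cooperate: each receives (11)×4 - 3 = 41
Social dilemma: 41 > 0 but NE gives 0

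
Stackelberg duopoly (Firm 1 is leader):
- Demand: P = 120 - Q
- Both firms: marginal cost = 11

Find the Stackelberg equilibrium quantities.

q₁* (leader) = 54.5, q₂* (follower) = 27.25

Work:
Follower's reaction: q₂ = (a - c - q₁)/2
Leader substitutes: π₁ = q₁·(a - q₁ - (a-c-q₁)/2 - c)
FOC: q₁* = (120 - 11)/2 = 54.50
Then: q₂* = (120 - 11 - 54.5)/2 = 27.25
Leader has first-mover advantage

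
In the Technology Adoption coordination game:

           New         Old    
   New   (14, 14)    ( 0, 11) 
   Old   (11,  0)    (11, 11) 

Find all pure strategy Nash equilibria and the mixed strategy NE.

Pure NE: (New, New) and (Old, Old); Mixed NE: p = 0.7857, q = 0.7857

Work:
Check pure NE:
(New, New): (14, 14) - no unilateral deviation beneficial
(Old, Old): (11, 11) - no unilateral deviation beneficial
Mixed NE: P1 plays New with p = 0.7857, P2 plays New with q = 0.7857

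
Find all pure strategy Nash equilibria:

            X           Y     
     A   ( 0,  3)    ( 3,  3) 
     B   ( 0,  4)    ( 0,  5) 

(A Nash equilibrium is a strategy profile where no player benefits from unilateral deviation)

Nash equilibrium: (A, X), (A, Y)

Work:
Best responses:
  P1 vs X: payoffs [0, 0] → best response A/B (payoff 0)
  P1 vs Y: payoffs [3, 0] → best response A (payoff 3)
  P2 vs A: payoffs [3, 3] → best response X/Y (payoff 3)
  P2 vs B: payoffs [4, 5] → best response Y (payoff 5)
Mutual best responses: (A,X), (A,Y) → Nash equilibria.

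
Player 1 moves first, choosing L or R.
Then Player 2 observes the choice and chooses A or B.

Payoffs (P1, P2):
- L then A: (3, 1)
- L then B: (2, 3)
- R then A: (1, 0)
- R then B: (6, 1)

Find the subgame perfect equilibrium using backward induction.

P1 plays R, P2 plays B after L and B after R; Payoff (6, 1)

Work:
Backward induction:
After L: P2 chooses B → P1 gets 2
After R: P2 chooses B → P1 gets 6
P1 chooses R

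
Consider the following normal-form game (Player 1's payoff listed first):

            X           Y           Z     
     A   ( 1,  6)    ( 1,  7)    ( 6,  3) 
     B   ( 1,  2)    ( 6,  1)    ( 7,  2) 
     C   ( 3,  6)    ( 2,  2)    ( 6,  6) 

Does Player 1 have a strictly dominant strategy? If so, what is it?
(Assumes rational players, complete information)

No strictly dominant strategy exists for Player 1

Work:
A strategy strictly dominates another if it gives a strictly higher payoff against every opponent action. Compare each pair of P1's strategies column-by-column:
  A vs B: [1 vs 1, 1 vs 6, 6 vs 7] → A does not strictly dominate B (column X: 1 ≤ 1)
  A vs C: [1 vs 3, 1 vs 2, 6 vs 6] → A does not strictly dominate C (column X: 1 ≤ 3)
  B vs A: [1 vs 1, 6 vs 1, 7 vs 6] → B does not strictly dominate A (column X: 1 ≤ 1)
  B vs C: [1 vs 3, 6 vs 2, 7 vs 6] → B does not strictly dominate C (column X: 1 ≤ 3)
  C vs A: [3 vs 1, 2 vs 1, 6 vs 6] → C does not strictly dominate A (column Z: 6 ≤ 6)
  C vs B: [3 vs 1, 2 vs 6, 6 vs 7] → C does not strictly dominate B (column Y: 2 ≤ 6)
No single strategy strictly dominates all others → no strictly dominant strategy.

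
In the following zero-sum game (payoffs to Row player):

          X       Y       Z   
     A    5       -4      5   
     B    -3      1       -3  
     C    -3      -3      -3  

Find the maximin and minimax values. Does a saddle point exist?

Maximin = -3, Minimax = 1, Saddle: False

Work:
Row minimums: [-4, -3, -3] → maximin = -3
Column maximums: [5, 1, 5] → minimax = 1
No saddle point (maximin ≠ minimax). Mixed strategy needed.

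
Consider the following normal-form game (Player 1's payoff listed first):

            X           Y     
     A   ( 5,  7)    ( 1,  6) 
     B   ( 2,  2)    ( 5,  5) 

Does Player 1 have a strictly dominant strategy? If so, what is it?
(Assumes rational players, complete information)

No strictly dominant strategy exists for Player 1

Work:
A strategy strictly dominates another if it gives a strictly higher payoff against every opponent action. Compare each pair of P1's strategies column-by-column:
  A vs B: [5 vs 2, 1 vs 5] → A does not strictly dominate B (column Y: 1 ≤ 5)
  B vs A: [2 vs 5, 5 vs 1] → B does not strictly dominate A (column X: 2 ≤ 5)
No single strategy strictly dominates all others → no strictly dominant strategy.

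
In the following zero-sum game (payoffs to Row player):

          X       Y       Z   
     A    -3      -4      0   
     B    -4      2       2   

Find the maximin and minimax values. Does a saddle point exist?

Maximin = -4, Minimax = -3, Saddle: False

Work:
Row minimums: [-4, -4] → maximin = -4
Column maximums: [-3, 2, 2] → minimax = -3
No saddle point (maximin ≠ minimax). Mixed strategy needed.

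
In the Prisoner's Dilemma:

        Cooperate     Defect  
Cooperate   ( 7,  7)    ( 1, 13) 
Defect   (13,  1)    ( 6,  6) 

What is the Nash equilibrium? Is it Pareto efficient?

(Defect, Defect) is NE; not Pareto efficient

Work:
Defect dominates Cooperate for both players:
If P2 cooperates: Defect (13) > Cooperate (7)
If P2 defects: Defect (6) > Cooperate (1)
NE: (Defect, Defect) with payoff (6, 6)
But (Cooperate, Cooperate) = (7, 7) Pareto dominates (6, 6)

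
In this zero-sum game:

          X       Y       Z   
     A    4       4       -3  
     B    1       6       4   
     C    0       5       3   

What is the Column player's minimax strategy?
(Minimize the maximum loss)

Column should play X or Z (all achieve the minimum), value = 4

Work:
Column player minimizes Row's maximum payoff:
Column X: max payoff to Row = 4
Column Y: max payoff to Row = 6
Column Z: max payoff to Row = 4
Minimum is 4, achieved by columns X, Z (tied).
Each of X or Z is a minimax strategy.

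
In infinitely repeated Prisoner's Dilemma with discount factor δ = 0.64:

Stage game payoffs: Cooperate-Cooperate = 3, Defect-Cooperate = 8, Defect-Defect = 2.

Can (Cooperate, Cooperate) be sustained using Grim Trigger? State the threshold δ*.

δ* = 0.8333; since δ = 0.64 < 0.8333, cooperation cannot be sustained

Work:
For Grim Trigger:
Cooperate forever: 3/(1-δ)
Defect then punished: 8 + 2·δ/(1-δ)
Need: 3/(1-δ) ≥ 8 + 2·δ/(1-δ)
Solving: δ ≥ (T-R)/(T-P) = (8-3)/(8-2) = 0.8333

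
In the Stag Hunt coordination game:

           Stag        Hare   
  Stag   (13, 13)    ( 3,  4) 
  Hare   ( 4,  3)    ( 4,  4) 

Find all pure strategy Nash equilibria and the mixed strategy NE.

Pure NE: (Stag, Stag) and (Hare, Hare); Mixed NE: p = 0.1, q = 0.1

Work:
Check pure NE:
(Stag, Stag): (13, 13) - no unilateral deviation beneficial
(Hare, Hare): (4, 4) - no unilateral deviation beneficial
Mixed NE: P1 plays Stag with p = 0.1, P2 plays Stag with q = 0.1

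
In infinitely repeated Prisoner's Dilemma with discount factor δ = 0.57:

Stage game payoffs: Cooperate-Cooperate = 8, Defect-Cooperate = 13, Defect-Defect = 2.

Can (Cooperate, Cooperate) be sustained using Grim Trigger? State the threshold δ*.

δ* = 0.4545; since δ = 0.57 ≥ 0.4545, cooperation can be sustained

Work:
For Grim Trigger:
Cooperate forever: 8/(1-δ)
Defect then punished: 13 + 2·δ/(1-δ)
Need: 8/(1-δ) ≥ 13 + 2·δ/(1-δ)
Solving: δ ≥ (T-R)/(T-P) = (13-8)/(13-2) = 0.4545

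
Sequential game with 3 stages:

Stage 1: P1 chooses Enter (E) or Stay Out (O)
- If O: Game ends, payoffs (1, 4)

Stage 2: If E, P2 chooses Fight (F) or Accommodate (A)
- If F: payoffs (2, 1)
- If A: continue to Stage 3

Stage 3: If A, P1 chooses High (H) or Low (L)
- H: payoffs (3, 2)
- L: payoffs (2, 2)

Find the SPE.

SPE: (E, A, H); Outcome (3, 2)

Work:
Stage 3: P1 chooses H (3 vs 2)
Stage 2: P2: F->1, A->2 (anticipating H). Choose A
Stage 1: P1: O->1, E->3 (anticipating A, H). Choose E
SPE path: E -> A -> H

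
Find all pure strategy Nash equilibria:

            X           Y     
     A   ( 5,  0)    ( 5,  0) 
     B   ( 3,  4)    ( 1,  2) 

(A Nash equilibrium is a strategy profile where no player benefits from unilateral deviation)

Nash equilibrium: (A, X), (A, Y)

Work:
Best responses:
  P1 vs X: payoffs [5, 3] → best response A (payoff 5)
  P1 vs Y: payoffs [5, 1] → best response A (payoff 5)
  P2 vs A: payoffs [0, 0] → best response X/Y (payoff 0)
  P2 vs B: payoffs [4, 2] → best response X (payoff 4)
Mutual best responses: (A,X), (A,Y) → Nash equilibria.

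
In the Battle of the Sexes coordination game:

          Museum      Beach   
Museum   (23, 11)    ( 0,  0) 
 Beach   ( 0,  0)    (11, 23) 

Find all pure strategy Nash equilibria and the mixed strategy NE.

Pure NE: (Museum, Museum) and (Beach, Beach); Mixed NE: p = 0.6765, q = 0.3235

Work:
Check pure NE:
(Museum, Museum): (23, 11) - no unilateral deviation beneficial
(Beach, Beach): (11, 23) - no unilateral deviation beneficial
Mixed NE: P1 plays Museum with p = 0.6765, P2 plays Museum with q = 0.3235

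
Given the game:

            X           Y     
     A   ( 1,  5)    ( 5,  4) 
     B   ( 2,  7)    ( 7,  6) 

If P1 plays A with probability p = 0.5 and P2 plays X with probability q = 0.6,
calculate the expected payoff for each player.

E[P1] = 3.3, E[P2] = 5.6

Work:
E[P1] = p·q·π₁(A,X) + p·(1-q)·π₁(A,Y) + (1-p)·q·π₁(B,X) + (1-p)·(1-q)·π₁(B,Y)
= 0.5·0.6·1 + 0.5·0.4·5 + 0.5·0.6·2 + 0.5·0.4·7
= 3.3

E[P2] = 5.6 (similar calculation)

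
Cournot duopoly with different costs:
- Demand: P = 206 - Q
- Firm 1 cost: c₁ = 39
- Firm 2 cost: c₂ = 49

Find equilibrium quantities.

q₁* = 59.0, q₂* = 49.0

Work:
Reaction: q₁ = (206 - 39 - q₂)/2
Reaction: q₂ = (206 - 49 - q₁)/2
Solve simultaneously:
q₁* = (206 - 2×39 + 49)/3 = 59.0
q₂* = (206 - 2×49 + 39)/3 = 49.0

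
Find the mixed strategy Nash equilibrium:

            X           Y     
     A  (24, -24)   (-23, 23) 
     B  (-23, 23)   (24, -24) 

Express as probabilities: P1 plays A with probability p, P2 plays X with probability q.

p = 0.5, q = 0.5

Work:
Find probabilities that make opponent indifferent:
P2 chooses q to make P1 indifferent between A and B
P1 chooses p to make P2 indifferent between X and Y
Mixed NE: P1 plays (A: 0.5, B: 0.5), P2 plays (X: 0.5, Y: 0.5)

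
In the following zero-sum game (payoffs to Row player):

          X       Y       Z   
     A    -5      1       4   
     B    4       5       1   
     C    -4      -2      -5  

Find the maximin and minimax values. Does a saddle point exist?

Maximin = 1, Minimax = 4, Saddle: False

Work:
Row minimums: [-5, 1, -5] → maximin = 1
Column maximums: [4, 5, 4] → minimax = 4
No saddle point (maximin ≠ minimax). Mixed strategy needed.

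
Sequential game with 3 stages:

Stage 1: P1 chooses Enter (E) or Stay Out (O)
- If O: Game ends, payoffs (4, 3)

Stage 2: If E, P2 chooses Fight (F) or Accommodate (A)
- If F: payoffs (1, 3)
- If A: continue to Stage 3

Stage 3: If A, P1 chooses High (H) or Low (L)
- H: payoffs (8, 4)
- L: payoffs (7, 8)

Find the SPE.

SPE: (E, A, H); Outcome (8, 4)

Work:
Stage 3: P1 chooses H (8 vs 7)
Stage 2: P2: F->3, A->4 (anticipating H). Choose A
Stage 1: P1: O->4, E->8 (anticipating A, H). Choose E
SPE path: E -> A -> H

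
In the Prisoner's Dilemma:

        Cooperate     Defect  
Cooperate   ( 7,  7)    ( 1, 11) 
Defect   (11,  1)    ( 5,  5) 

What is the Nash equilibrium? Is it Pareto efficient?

(Defect, Defect) is NE; not Pareto efficient

Work:
Defect dominates Cooperate for both players:
If P2 cooperates: Defect (11) > Cooperate (7)
If P2 defects: Defect (5) > Cooperate (1)
NE: (Defect, Defect) with payoff (5, 5)
But (Cooperate, Cooperate) = (7, 7) Pareto dominates (5, 5)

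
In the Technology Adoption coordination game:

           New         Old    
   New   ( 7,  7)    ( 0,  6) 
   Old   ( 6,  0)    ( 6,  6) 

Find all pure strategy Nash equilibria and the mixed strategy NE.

Pure NE: (New, New) and (Old, Old); Mixed NE: p = 0.8571, q = 0.8571

Work:
Check pure NE:
(New, New): (7, 7) - no unilateral deviation beneficial
(Old, Old): (6, 6) - no unilateral deviation beneficial
Mixed NE: P1 plays New with p = 0.8571, P2 plays New with q = 0.8571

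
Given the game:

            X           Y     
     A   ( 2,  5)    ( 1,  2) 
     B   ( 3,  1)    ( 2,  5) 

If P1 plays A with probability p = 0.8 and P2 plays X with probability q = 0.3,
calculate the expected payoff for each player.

E[P1] = 1.5, E[P2] = 3.08

Work:
E[P1] = p·q·π₁(A,X) + p·(1-q)·π₁(A,Y) + (1-p)·q·π₁(B,X) + (1-p)·(1-q)·π₁(B,Y)
= 0.8·0.3·2 + 0.8·0.7·1 + 0.2·0.3·3 + 0.2·0.7·2
= 1.5

E[P2] = 3.08 (similar calculation)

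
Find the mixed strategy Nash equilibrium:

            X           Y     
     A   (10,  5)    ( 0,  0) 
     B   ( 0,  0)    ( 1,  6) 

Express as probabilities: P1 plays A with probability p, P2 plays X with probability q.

p = 0.5455, q = 0.0909

Work:
Find probabilities that make opponent indifferent:
P2 chooses q to make P1 indifferent between A and B
P1 chooses p to make P2 indifferent between X and Y
Mixed NE: P1 plays (A: 0.5455, B: 0.4545), P2 plays (X: 0.0909, Y: 0.9091)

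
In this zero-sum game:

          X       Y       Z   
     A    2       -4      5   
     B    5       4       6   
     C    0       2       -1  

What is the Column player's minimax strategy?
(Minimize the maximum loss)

Column should play Y, value = 4

Work:
Column player minimizes Row's maximum payoff:
Column X: max payoff to Row = 5
Column Y: max payoff to Row = 4
Column Z: max payoff to Row = 6
Minimum is 4, achieved by column Y.
Minimax strategy: Y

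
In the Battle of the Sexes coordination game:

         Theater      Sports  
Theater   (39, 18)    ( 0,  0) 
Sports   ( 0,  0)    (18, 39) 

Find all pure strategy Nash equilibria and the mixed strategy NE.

Pure NE: (Theater, Theater) and (Sports, Sports); Mixed NE: p = 0.6842, q = 0.3158

Work:
Check pure NE:
(Theater, Theater): (39, 18) - no unilateral deviation beneficial
(Sports, Sports): (18, 39) - no unilateral deviation beneficial
Mixed NE: P1 plays Theater with p = 0.6842, P2 plays Theater with q = 0.3158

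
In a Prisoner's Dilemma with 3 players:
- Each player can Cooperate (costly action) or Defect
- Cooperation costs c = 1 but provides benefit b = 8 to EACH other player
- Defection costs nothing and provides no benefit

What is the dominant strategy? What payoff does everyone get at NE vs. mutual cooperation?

Dominant: Defect; NE payoff = 0; Coop payoff = 15

Work:
Defect dominates (saves cost c = 1, benefit to others is external)
NE: All defect → everyone gets 0
If all cooperate: each receives (2)×8 - 1 = 15
Social dilemma: 15 > 0 but NE gives 0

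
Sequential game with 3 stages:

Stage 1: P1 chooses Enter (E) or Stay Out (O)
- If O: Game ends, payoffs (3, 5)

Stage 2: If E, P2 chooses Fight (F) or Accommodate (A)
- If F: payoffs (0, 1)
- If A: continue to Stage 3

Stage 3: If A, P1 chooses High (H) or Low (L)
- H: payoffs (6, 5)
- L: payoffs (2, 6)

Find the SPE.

SPE: (E, A, H); Outcome (6, 5)

Work:
Stage 3: P1 chooses H (6 vs 2)
Stage 2: P2: F->1, A->5 (anticipating H). Choose A
Stage 1: P1: O->3, E->6 (anticipating A, H). Choose E
SPE path: E -> A -> H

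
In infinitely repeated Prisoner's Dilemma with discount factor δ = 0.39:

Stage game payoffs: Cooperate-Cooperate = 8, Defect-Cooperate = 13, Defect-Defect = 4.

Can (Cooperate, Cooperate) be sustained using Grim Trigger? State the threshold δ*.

δ* = 0.5556; since δ = 0.39 < 0.5556, cooperation cannot be sustained

Work:
For Grim Trigger:
Cooperate forever: 8/(1-δ)
Defect then punished: 13 + 4·δ/(1-δ)
Need: 8/(1-δ) ≥ 13 + 4·δ/(1-δ)
Solving: δ ≥ (T-R)/(T-P) = (13-8)/(13-4) = 0.5556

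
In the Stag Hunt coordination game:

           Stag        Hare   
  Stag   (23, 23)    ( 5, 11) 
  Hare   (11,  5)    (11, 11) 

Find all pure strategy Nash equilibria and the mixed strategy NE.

Pure NE: (Stag, Stag) and (Hare, Hare); Mixed NE: p = 0.3333, q = 0.3333

Work:
Check pure NE:
(Stag, Stag): (23, 23) - no unilateral deviation beneficial
(Hare, Hare): (11, 11) - no unilateral deviation beneficial
Mixed NE: P1 plays Stag with p = 0.3333, P2 plays Stag with q = 0.3333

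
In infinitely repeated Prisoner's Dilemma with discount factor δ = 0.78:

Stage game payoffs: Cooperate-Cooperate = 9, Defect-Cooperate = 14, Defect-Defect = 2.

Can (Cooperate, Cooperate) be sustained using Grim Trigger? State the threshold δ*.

δ* = 0.4167; since δ = 0.78 ≥ 0.4167, cooperation can be sustained

Work:
For Grim Trigger:
Cooperate forever: 9/(1-δ)
Defect then punished: 14 + 2·δ/(1-δ)
Need: 9/(1-δ) ≥ 14 + 2·δ/(1-δ)
Solving: δ ≥ (T-R)/(T-P) = (14-9)/(14-2) = 0.4167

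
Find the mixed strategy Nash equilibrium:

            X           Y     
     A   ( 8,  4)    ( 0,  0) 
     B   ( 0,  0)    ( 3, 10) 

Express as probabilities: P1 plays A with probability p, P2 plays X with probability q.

p = 0.7143, q = 0.2727

Work:
Find probabilities that make opponent indifferent:
P2 chooses q to make P1 indifferent between A and B
P1 chooses p to make P2 indifferent between X and Y
Mixed NE: P1 plays (A: 0.7143, B: 0.2857), P2 plays (X: 0.2727, Y: 0.7273)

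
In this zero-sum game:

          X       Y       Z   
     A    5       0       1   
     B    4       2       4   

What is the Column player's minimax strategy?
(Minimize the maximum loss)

Column should play Y, value = 2

Work:
Column player minimizes Row's maximum payoff:
Column X: max payoff to Row = 5
Column Y: max payoff to Row = 2
Column Z: max payoff to Row = 4
Minimum is 2, achieved by column Y.
Minimax strategy: Y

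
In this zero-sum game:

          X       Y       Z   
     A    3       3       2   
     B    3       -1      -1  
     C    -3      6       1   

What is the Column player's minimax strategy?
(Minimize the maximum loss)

Column should play Z, value = 2

Work:
Column player minimizes Row's maximum payoff:
Column X: max payoff to Row = 3
Column Y: max payoff to Row = 6
Column Z: max payoff to Row = 2
Minimum is 2, achieved by column Z.
Minimax strategy: Z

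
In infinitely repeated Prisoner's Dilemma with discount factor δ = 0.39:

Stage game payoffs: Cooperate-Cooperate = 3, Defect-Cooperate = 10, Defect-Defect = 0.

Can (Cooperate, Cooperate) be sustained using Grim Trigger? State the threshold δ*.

δ* = 0.7; since δ = 0.39 < 0.7, cooperation cannot be sustained

Work:
For Grim Trigger:
Cooperate forever: 3/(1-δ)
Defect then punished: 10 + 0·δ/(1-δ)
Need: 3/(1-δ) ≥ 10 + 0·δ/(1-δ)
Solving: δ ≥ (T-R)/(T-P) = (10-3)/(10-0) = 0.7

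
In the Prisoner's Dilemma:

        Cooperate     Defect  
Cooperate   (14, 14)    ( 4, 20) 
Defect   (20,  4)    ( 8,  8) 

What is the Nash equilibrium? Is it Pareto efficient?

(Defect, Defect) is NE; not Pareto efficient

Work:
Defect dominates Cooperate for both players:
If P2 cooperates: Defect (20) > Cooperate (14)
If P2 defects: Defect (8) > Cooperate (4)
NE: (Defect, Defect) with payoff (8, 8)
But (Cooperate, Cooperate) = (14, 14) Pareto dominates (8, 8)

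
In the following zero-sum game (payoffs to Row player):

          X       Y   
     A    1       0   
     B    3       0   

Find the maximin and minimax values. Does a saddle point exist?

Maximin = 0, Minimax = 0, Saddle: True

Work:
Row minimums: [0, 0] → maximin = 0
Column maximums: [3, 0] → minimax = 0
Saddle point exists! Game value = 0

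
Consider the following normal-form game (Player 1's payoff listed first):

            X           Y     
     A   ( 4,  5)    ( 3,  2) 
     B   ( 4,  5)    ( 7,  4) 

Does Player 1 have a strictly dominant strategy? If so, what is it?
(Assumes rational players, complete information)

No strictly dominant strategy exists for Player 1

Work:
A strategy strictly dominates another if it gives a strictly higher payoff against every opponent action. Compare each pair of P1's strategies column-by-column:
  A vs B: [4 vs 4, 3 vs 7] → A does not strictly dominate B (column X: 4 ≤ 4)
  B vs A: [4 vs 4, 7 vs 3] → B does not strictly dominate A (column X: 4 ≤ 4)
No single strategy strictly dominates all others → no strictly dominant strategy.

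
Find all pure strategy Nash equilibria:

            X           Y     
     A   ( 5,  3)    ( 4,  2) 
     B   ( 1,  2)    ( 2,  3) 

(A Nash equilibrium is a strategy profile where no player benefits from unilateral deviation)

Nash equilibrium: (A, X)

Work:
Best responses:
  P1 vs X: payoffs [5, 1] → best response A (payoff 5)
  P1 vs Y: payoffs [4, 2] → best response A (payoff 4)
  P2 vs A: payoffs [3, 2] → best response X (payoff 3)
  P2 vs B: payoffs [2, 3] → best response Y (payoff 3)
Mutual best responses: (A,X) → Nash equilibria.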